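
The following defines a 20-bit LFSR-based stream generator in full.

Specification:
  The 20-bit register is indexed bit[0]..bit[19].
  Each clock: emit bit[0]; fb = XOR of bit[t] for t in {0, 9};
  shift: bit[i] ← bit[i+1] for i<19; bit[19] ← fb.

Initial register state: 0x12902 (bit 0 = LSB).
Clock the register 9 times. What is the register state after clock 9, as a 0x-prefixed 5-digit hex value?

0xCB094

reg_0 = 0x12902
clock 1: out=0, reg = 0x09481
clock 2: out=1, reg = 0x84A40
clock 3: out=0, reg = 0xC2520
clock 4: out=0, reg = 0x61290
clock 5: out=0, reg = 0xB0948
clock 6: out=0, reg = 0x584A4
clock 7: out=0, reg = 0x2C252
clock 8: out=0, reg = 0x96129
clock 9: out=1, reg = 0xCB094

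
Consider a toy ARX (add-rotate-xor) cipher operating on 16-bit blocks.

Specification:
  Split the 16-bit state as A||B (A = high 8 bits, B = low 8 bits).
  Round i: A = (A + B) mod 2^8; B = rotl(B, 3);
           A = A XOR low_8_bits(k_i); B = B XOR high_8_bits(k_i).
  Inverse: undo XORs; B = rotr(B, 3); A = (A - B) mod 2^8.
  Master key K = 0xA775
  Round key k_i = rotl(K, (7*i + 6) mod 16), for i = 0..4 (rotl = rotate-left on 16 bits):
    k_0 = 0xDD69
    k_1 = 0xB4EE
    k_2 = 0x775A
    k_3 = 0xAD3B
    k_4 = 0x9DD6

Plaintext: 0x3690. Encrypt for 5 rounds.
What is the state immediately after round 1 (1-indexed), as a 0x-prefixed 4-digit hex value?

0xAF59

s_0 = plaintext = 0x3690
s_1 = Round(s_0, k_0) = 0xAF59
s_2 = Round(s_1, k_1) = 0xE67E
s_3 = Round(s_2, k_2) = 0x3E84
s_4 = Round(s_3, k_3) = 0xF989
s_5 = Round(s_4, k_4) = 0x54D1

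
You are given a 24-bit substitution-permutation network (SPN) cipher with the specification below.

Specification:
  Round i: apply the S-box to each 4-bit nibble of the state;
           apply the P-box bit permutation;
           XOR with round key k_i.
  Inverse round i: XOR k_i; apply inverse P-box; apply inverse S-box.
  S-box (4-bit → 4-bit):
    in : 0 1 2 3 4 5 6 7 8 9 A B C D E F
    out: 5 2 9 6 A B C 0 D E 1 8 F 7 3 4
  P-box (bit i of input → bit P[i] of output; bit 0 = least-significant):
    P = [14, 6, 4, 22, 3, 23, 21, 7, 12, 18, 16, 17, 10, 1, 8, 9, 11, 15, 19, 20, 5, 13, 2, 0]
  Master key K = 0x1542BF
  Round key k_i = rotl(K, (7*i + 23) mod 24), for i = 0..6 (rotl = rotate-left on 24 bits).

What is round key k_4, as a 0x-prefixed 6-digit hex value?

K = 0x1542BF
k_0 = rotl(K, (7*0+23) mod 24) = rotl(K, 23) = 0x8AA15F
k_1 = rotl(K, (7*1+23) mod 24) = rotl(K, 6) = 0x50AFC5
k_2 = rotl(K, (7*2+23) mod 24) = rotl(K, 13) = 0x57E2A8
k_3 = rotl(K, (7*3+23) mod 24) = rotl(K, 20) = 0xF1542B
k_4 = rotl(K, (7*4+23) mod 24) = rotl(K, 3) = 0xAA15F8

0xAA15F8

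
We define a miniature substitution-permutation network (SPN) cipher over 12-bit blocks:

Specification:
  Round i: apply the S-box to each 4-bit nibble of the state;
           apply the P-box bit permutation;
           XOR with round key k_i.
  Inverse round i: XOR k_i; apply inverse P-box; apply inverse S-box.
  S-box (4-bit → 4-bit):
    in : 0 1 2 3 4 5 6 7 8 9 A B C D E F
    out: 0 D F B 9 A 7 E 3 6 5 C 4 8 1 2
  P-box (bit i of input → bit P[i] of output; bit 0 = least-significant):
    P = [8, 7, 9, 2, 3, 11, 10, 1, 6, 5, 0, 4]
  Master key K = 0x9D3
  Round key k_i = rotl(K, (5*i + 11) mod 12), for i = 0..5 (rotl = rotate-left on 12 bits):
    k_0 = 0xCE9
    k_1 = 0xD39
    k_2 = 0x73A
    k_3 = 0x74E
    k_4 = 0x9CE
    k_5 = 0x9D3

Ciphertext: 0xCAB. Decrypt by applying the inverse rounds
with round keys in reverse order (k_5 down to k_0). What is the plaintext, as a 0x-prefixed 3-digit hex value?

0x73D

s_0 = ciphertext = 0xCAB
s_1 = InvRound(s_0, k_5) = 0x3AE
s_2 = InvRound(s_1, k_4) = 0x8FC
s_3 = InvRound(s_2, k_3) = 0x576
s_4 = InvRound(s_3, k_2) = 0xEEB
s_5 = InvRound(s_4, k_1) = 0x4D6
s_6 = InvRound(s_5, k_0) = 0x73D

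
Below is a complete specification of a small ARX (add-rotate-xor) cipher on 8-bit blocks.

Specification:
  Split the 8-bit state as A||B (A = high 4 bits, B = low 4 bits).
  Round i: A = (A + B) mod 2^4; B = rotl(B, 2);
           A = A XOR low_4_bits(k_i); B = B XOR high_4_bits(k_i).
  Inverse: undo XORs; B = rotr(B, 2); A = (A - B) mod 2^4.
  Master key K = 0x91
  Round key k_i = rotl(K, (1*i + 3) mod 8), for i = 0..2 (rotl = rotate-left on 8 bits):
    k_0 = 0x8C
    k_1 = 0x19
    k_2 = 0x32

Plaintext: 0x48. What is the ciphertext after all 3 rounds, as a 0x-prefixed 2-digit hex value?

0xCD

s_0 = plaintext = 0x48
s_1 = Round(s_0, k_0) = 0x0A
s_2 = Round(s_1, k_1) = 0x3B
s_3 = Round(s_2, k_2) = 0xCD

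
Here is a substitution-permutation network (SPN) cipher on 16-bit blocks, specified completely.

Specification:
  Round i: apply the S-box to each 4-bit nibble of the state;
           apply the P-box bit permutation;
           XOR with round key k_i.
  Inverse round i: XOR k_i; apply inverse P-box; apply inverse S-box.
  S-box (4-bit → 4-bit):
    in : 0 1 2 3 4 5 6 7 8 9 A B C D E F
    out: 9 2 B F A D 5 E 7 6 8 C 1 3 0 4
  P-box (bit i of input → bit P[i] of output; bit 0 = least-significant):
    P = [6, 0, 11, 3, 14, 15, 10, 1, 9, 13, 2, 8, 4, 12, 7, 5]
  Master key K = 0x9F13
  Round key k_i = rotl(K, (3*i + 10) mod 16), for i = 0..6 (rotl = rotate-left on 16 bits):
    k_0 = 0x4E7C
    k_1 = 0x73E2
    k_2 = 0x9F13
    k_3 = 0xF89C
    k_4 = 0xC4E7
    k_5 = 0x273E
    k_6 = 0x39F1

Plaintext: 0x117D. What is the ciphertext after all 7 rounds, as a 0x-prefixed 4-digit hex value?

0x7B8B

s_0 = plaintext = 0x117D
s_1 = Round(s_0, k_0) = 0xFA3F
s_2 = Round(s_1, k_1) = 0xBE60
s_3 = Round(s_2, k_2) = 0xDBFB
s_4 = Round(s_3, k_3) = 0xE580
s_5 = Round(s_4, k_4) = 0x03AB
s_6 = Round(s_5, k_5) = 0x0C00
s_7 = Round(s_6, k_6) = 0x7B8B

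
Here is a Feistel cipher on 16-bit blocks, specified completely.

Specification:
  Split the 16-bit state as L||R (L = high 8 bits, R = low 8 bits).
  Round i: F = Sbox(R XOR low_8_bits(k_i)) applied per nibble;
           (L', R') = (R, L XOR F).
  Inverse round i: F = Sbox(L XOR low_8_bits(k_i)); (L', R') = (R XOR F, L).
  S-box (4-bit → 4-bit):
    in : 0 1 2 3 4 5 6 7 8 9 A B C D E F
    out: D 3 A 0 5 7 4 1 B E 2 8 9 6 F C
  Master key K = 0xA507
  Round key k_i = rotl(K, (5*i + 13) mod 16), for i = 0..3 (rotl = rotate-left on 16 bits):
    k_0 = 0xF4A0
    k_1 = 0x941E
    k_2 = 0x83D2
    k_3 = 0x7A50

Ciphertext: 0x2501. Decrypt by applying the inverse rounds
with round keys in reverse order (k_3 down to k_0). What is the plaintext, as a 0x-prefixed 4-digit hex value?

s_0 = ciphertext = 0x2501
s_1 = InvRound(s_0, k_3) = 0x1625
s_2 = InvRound(s_1, k_2) = 0xB016
s_3 = InvRound(s_2, k_1) = 0x39B0
s_4 = InvRound(s_3, k_0) = 0x5E39

0x5E39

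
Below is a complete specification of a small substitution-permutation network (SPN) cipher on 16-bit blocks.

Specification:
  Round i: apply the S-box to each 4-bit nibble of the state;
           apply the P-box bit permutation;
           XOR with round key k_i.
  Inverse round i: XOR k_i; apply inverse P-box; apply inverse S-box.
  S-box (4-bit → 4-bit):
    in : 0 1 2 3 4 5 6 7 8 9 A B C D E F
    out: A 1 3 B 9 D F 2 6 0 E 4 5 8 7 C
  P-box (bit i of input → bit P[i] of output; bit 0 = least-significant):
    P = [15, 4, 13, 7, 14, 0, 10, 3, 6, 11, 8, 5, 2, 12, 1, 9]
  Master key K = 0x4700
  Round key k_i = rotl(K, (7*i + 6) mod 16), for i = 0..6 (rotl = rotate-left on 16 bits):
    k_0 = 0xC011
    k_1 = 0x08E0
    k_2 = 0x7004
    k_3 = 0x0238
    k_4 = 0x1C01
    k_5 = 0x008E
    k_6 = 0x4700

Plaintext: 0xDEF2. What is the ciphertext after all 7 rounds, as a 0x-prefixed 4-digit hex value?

s_0 = plaintext = 0xDEF2
s_1 = Round(s_0, k_0) = 0x4F49
s_2 = Round(s_1, k_1) = 0x4BCC
s_3 = Round(s_2, k_2) = 0x9700
s_4 = Round(s_3, k_3) = 0x0AA1
s_5 = Round(s_4, k_4) = 0x8328
s_6 = Round(s_5, k_5) = 0x78FD
s_7 = Round(s_6, k_6) = 0x5A88

0x5A88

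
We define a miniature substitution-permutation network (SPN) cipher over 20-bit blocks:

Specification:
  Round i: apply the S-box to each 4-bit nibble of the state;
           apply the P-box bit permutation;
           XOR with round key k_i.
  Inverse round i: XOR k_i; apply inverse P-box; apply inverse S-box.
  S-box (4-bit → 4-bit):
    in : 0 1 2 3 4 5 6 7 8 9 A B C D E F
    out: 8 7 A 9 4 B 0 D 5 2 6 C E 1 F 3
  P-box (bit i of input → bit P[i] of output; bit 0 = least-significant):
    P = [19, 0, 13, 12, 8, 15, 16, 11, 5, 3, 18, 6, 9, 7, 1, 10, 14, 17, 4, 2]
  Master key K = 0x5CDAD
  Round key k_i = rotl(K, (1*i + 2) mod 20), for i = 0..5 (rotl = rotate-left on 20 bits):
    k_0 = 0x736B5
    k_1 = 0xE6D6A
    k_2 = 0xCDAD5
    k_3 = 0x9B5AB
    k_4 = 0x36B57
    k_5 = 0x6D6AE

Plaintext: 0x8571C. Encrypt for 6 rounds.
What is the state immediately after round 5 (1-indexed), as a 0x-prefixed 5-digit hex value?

s_0 = plaintext = 0x8571C
s_1 = Round(s_0, k_0) = 0x2C144
s_2 = Round(s_1, k_1) = 0x949C4
s_3 = Round(s_2, k_2) = 0xF72DF
s_4 = Round(s_3, k_3) = 0x3F2E0
s_5 = Round(s_4, k_4) = 0x2B09B
s_6 = Round(s_5, k_5) = 0x462E8

0x2B09B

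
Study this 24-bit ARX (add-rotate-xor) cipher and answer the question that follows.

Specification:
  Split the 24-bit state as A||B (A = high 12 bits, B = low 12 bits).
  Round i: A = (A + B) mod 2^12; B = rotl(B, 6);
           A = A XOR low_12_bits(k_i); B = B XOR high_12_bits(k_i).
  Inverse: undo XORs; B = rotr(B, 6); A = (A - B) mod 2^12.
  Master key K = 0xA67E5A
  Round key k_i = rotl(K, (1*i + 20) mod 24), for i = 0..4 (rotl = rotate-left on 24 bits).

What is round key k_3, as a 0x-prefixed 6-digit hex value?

0x533F2D

K = 0xA67E5A
k_0 = rotl(K, (1*0+20) mod 24) = rotl(K, 20) = 0xAA67E5
k_1 = rotl(K, (1*1+20) mod 24) = rotl(K, 21) = 0x54CFCB
k_2 = rotl(K, (1*2+20) mod 24) = rotl(K, 22) = 0xA99F96
k_3 = rotl(K, (1*3+20) mod 24) = rotl(K, 23) = 0x533F2D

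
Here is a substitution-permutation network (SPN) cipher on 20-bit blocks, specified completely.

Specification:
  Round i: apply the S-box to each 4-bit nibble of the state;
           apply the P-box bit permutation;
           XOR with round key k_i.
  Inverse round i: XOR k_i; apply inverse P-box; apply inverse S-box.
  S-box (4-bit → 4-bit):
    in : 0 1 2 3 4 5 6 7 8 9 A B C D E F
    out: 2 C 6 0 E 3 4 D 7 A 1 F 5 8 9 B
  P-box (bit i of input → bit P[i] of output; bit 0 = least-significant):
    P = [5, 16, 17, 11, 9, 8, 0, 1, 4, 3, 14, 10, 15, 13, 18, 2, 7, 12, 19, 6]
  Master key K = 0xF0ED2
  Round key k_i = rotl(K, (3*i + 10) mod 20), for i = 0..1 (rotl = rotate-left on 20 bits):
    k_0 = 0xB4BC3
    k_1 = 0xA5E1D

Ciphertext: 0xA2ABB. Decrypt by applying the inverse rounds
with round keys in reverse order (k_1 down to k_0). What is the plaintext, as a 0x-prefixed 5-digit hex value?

s_0 = ciphertext = 0xA2ABB
s_1 = InvRound(s_0, k_1) = 0x591DA
s_2 = InvRound(s_1, k_0) = 0x2C8C1

0x2C8C1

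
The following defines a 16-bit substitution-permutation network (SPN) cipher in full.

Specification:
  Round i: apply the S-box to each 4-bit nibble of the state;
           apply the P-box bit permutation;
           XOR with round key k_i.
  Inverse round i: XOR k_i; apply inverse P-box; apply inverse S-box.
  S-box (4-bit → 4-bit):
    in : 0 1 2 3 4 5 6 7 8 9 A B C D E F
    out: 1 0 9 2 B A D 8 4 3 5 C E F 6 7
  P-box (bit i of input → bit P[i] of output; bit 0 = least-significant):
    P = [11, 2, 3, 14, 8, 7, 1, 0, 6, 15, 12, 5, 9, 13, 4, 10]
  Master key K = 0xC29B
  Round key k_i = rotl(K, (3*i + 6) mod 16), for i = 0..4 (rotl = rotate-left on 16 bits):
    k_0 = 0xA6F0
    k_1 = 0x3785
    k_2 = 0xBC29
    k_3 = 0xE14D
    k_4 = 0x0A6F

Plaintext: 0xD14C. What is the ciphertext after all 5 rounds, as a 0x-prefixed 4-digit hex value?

s_0 = plaintext = 0xD14C
s_1 = Round(s_0, k_0) = 0xC16D
s_2 = Round(s_1, k_1) = 0x5A9A
s_3 = Round(s_2, k_2) = 0x81E1
s_4 = Round(s_3, k_3) = 0xE1DF
s_5 = Round(s_4, k_4) = 0x23F0

0x23F0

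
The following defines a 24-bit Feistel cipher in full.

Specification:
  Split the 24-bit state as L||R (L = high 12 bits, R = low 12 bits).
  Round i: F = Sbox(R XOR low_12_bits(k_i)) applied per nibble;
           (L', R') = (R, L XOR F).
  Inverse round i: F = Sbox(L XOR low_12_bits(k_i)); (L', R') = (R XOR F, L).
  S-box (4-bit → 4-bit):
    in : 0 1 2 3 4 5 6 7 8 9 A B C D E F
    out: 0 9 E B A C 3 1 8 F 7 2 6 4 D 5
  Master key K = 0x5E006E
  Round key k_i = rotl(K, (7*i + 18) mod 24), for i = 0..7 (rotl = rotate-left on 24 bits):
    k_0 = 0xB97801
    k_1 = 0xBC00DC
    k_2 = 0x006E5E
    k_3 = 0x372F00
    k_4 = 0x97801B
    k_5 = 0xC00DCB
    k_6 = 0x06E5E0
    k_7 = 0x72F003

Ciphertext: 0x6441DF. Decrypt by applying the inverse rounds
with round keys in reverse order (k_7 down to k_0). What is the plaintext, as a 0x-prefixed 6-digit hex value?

s_0 = ciphertext = 0x6441DF
s_1 = InvRound(s_0, k_7) = 0x27E644
s_2 = InvRound(s_1, k_6) = 0x7B927E
s_3 = InvRound(s_2, k_5) = 0x5607B9
s_4 = InvRound(s_3, k_4) = 0xBAB560
s_5 = InvRound(s_4, k_3) = 0xF12BAB
s_6 = InvRound(s_5, k_2) = 0x20DF12
s_7 = InvRound(s_6, k_1) = 0x15B20D
s_8 = InvRound(s_7, k_0) = 0xDCA15B

0xDCA15B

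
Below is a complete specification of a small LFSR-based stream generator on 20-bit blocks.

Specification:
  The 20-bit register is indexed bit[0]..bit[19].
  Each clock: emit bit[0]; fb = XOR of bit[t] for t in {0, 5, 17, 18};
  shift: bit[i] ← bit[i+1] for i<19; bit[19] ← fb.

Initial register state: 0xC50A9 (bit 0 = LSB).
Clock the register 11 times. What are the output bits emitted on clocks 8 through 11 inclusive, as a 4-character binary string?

reg_0 = 0xC50A9
clock 1: out=1, reg = 0xE2854
clock 2: out=0, reg = 0x7142A
clock 3: out=0, reg = 0xB8A15
clock 4: out=1, reg = 0x5C50A
clock 5: out=0, reg = 0xAE285
clock 6: out=1, reg = 0x57142
clock 7: out=0, reg = 0xAB8A1
clock 8: out=1, reg = 0xD5C50
clock 9: out=0, reg = 0xEAE28
clock 10: out=0, reg = 0xF5714
clock 11: out=0, reg = 0x7AB8A

1000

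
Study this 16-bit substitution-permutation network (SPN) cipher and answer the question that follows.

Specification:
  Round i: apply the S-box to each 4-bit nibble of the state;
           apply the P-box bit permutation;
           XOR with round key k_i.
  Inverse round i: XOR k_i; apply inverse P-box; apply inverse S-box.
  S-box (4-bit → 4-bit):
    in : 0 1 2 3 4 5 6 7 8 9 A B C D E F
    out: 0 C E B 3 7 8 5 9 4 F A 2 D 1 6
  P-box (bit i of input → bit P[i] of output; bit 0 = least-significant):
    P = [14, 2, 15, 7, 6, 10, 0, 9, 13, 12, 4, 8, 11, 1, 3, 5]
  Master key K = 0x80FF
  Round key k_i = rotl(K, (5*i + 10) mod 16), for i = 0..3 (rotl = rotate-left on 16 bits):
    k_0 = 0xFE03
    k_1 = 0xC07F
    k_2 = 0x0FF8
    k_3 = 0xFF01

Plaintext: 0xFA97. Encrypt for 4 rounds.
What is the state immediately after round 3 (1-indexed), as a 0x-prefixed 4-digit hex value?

0x5EA0

s_0 = plaintext = 0xFA97
s_1 = Round(s_0, k_0) = 0x0F18
s_2 = Round(s_1, k_1) = 0x92EE
s_3 = Round(s_2, k_2) = 0x5EA0
s_4 = Round(s_3, k_3) = 0xD14A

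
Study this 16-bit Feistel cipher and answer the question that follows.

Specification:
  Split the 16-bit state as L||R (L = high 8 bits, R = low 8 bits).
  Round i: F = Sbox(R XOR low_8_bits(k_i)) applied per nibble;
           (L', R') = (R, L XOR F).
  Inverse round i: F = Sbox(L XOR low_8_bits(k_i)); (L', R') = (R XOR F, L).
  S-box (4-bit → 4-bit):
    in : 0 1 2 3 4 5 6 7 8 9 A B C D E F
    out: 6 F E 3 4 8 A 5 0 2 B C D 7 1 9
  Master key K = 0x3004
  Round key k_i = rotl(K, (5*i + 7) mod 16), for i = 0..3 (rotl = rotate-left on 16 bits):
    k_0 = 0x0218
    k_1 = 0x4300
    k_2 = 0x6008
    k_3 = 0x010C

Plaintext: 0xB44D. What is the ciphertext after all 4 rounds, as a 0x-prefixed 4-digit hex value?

0x6CD6

s_0 = plaintext = 0xB44D
s_1 = Round(s_0, k_0) = 0x4D3C
s_2 = Round(s_1, k_1) = 0x3C70
s_3 = Round(s_2, k_2) = 0x706C
s_4 = Round(s_3, k_3) = 0x6CD6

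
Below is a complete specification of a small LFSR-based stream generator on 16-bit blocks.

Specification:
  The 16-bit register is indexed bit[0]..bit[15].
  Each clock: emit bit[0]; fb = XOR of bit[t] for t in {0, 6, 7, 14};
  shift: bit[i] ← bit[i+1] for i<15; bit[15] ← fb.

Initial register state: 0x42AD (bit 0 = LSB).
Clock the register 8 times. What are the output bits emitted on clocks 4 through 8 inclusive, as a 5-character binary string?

reg_0 = 0x42AD
clock 1: out=1, reg = 0xA156
clock 2: out=0, reg = 0xD0AB
clock 3: out=1, reg = 0xE855
clock 4: out=1, reg = 0xF42A
clock 5: out=0, reg = 0xFA15
clock 6: out=1, reg = 0x7D0A
clock 7: out=0, reg = 0xBE85
clock 8: out=1, reg = 0x5F42

10101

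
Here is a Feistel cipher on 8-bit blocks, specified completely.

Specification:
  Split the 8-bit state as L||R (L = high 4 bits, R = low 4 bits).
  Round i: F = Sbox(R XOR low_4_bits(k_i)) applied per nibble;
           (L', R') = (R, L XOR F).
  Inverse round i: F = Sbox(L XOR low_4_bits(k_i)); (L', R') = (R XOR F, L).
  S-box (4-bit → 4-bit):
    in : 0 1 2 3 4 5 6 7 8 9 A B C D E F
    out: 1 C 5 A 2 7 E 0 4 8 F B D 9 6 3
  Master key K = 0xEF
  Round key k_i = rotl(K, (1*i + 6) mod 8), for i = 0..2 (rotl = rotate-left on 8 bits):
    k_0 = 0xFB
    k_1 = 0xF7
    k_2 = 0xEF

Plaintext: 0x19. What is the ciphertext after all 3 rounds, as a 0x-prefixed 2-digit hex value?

s_0 = plaintext = 0x19
s_1 = Round(s_0, k_0) = 0x94
s_2 = Round(s_1, k_1) = 0x43
s_3 = Round(s_2, k_2) = 0x39

0x39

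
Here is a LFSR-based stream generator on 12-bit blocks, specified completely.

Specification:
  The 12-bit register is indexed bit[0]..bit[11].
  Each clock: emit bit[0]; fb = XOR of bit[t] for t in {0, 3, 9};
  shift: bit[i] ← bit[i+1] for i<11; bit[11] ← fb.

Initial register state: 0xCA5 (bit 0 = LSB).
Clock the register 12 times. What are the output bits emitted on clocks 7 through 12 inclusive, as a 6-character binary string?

reg_0 = 0xCA5
clock 1: out=1, reg = 0xE52
clock 2: out=0, reg = 0xF29
clock 3: out=1, reg = 0xF94
clock 4: out=0, reg = 0xFCA
clock 5: out=0, reg = 0x7E5
clock 6: out=1, reg = 0x3F2
clock 7: out=0, reg = 0x9F9
clock 8: out=1, reg = 0x4FC
clock 9: out=0, reg = 0xA7E
clock 10: out=0, reg = 0x53F
clock 11: out=1, reg = 0x29F
clock 12: out=1, reg = 0x94F

010011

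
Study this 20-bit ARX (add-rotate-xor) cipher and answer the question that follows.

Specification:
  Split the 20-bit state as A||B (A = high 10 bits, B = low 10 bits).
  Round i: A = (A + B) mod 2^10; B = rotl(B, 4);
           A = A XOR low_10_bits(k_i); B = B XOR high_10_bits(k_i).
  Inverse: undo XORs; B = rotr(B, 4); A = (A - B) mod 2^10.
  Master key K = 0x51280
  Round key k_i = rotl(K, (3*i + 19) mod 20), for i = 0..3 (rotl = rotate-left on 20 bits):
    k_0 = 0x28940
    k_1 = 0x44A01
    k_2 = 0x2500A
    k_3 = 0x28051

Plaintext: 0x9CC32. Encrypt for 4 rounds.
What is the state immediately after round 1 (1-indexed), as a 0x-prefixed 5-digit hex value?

0xF9782

s_0 = plaintext = 0x9CC32
s_1 = Round(s_0, k_0) = 0xF9782
s_2 = Round(s_1, k_1) = 0x5993C
s_3 = Round(s_2, k_2) = 0xAA350
s_4 = Round(s_3, k_3) = 0x6A5AD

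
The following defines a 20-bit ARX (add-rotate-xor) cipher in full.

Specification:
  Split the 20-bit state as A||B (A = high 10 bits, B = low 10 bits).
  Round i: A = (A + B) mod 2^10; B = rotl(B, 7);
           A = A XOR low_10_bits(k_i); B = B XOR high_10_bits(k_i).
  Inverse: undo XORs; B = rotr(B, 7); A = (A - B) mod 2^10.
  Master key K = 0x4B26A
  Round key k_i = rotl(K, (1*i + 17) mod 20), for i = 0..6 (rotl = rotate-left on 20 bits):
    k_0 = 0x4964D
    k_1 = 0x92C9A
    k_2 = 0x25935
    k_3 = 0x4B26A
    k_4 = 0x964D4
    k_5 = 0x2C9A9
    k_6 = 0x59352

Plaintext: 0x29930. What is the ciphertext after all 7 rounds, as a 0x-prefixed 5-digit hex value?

s_0 = plaintext = 0x29930
s_1 = Round(s_0, k_0) = 0xE6D03
s_2 = Round(s_1, k_1) = 0x013EB
s_3 = Round(s_2, k_2) = 0xB696B
s_4 = Round(s_3, k_3) = 0x8BC81
s_5 = Round(s_4, k_4) = 0x992C9
s_6 = Round(s_5, k_5) = 0x2106B
s_7 = Round(s_6, k_6) = 0xEF4E9

0xEF4E9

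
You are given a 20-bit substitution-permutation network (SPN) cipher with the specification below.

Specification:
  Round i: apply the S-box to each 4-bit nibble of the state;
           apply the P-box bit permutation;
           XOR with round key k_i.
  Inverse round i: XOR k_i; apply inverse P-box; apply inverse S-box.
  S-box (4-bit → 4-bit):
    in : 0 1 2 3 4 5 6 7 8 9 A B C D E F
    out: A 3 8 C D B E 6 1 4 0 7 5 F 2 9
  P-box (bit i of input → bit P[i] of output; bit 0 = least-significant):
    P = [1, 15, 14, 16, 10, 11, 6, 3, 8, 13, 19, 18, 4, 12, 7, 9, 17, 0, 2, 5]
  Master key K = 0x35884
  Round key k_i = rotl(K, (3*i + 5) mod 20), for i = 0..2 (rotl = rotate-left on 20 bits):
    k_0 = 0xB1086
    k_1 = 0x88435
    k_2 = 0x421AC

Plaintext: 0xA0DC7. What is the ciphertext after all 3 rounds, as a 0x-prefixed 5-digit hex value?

0x3996D

s_0 = plaintext = 0xA0DC7
s_1 = Round(s_0, k_0) = 0x7E7C6
s_2 = Round(s_1, k_1) = 0x17070
s_3 = Round(s_2, k_2) = 0x3996D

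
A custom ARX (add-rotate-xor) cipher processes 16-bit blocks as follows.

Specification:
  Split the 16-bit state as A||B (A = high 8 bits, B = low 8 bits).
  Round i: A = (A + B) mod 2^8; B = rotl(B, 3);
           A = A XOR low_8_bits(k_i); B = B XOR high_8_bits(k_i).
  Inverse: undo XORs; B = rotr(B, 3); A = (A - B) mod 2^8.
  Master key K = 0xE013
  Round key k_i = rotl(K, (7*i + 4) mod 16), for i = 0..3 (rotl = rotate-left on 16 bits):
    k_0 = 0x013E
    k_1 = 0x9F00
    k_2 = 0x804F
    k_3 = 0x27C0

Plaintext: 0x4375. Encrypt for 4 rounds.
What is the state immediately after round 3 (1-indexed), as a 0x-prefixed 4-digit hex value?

s_0 = plaintext = 0x4375
s_1 = Round(s_0, k_0) = 0x86AA
s_2 = Round(s_1, k_1) = 0x30CA
s_3 = Round(s_2, k_2) = 0xB5D6
s_4 = Round(s_3, k_3) = 0x4B91

0xB5D6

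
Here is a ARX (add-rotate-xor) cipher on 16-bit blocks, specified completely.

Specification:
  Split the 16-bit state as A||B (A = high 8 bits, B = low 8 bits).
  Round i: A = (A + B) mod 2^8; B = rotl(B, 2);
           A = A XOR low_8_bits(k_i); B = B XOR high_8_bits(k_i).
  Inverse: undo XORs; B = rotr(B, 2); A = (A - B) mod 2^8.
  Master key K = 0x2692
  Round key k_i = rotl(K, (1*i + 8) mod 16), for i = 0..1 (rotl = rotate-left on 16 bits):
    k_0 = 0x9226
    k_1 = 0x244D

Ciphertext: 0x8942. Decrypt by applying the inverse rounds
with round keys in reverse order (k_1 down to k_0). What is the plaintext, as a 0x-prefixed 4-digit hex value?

0x4BC2

s_0 = ciphertext = 0x8942
s_1 = InvRound(s_0, k_1) = 0x2B99
s_2 = InvRound(s_1, k_0) = 0x4BC2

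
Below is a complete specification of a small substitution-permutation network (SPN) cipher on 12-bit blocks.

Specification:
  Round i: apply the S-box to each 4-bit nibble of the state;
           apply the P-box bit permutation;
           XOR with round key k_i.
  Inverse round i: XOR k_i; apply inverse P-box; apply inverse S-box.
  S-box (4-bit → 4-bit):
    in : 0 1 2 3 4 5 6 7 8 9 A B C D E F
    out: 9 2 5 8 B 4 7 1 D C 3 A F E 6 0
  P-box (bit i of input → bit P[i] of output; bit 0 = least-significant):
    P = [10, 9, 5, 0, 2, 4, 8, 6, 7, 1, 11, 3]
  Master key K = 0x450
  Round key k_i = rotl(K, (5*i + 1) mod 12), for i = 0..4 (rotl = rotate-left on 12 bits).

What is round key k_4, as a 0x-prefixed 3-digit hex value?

0x08A

K = 0x450
k_0 = rotl(K, (5*0+1) mod 12) = rotl(K, 1) = 0x8A0
k_1 = rotl(K, (5*1+1) mod 12) = rotl(K, 6) = 0x411
k_2 = rotl(K, (5*2+1) mod 12) = rotl(K, 11) = 0x228
k_3 = rotl(K, (5*3+1) mod 12) = rotl(K, 4) = 0x504
k_4 = rotl(K, (5*4+1) mod 12) = rotl(K, 9) = 0x08A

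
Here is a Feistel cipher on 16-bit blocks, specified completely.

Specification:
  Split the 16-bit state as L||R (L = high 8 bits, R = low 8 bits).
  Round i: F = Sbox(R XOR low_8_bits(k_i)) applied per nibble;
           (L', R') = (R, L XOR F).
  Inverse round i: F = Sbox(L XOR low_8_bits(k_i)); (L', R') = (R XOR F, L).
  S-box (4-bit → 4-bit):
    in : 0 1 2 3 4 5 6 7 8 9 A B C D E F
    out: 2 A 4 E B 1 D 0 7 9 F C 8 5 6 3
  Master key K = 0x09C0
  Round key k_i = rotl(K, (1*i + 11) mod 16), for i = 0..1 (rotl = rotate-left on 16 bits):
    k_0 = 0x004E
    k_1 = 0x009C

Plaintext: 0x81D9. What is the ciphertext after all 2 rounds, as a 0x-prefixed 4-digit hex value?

0x11AC

s_0 = plaintext = 0x81D9
s_1 = Round(s_0, k_0) = 0xD911
s_2 = Round(s_1, k_1) = 0x11AC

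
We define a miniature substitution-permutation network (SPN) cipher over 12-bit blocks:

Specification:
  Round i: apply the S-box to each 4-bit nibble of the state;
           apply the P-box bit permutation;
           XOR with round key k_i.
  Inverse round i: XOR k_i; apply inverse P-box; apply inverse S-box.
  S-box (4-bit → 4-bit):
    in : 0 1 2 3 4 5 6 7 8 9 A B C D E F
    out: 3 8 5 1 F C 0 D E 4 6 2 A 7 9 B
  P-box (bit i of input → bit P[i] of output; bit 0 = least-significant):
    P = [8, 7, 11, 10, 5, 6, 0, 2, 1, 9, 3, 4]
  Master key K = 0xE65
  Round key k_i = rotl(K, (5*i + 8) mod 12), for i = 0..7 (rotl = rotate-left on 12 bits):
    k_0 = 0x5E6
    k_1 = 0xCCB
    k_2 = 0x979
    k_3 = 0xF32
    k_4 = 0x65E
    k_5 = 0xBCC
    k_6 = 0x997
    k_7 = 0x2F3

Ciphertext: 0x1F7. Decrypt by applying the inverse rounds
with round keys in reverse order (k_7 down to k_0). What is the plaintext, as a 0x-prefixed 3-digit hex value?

s_0 = ciphertext = 0x1F7
s_1 = InvRound(s_0, k_7) = 0xB13
s_2 = InvRound(s_1, k_6) = 0xB1B
s_3 = InvRound(s_2, k_5) = 0xE8B
s_4 = InvRound(s_3, k_4) = 0x18A
s_5 = InvRound(s_4, k_3) = 0x838
s_6 = InvRound(s_5, k_2) = 0x6A3
s_7 = InvRound(s_6, k_1) = 0xA09
s_8 = InvRound(s_7, k_0) = 0xD44

0xD44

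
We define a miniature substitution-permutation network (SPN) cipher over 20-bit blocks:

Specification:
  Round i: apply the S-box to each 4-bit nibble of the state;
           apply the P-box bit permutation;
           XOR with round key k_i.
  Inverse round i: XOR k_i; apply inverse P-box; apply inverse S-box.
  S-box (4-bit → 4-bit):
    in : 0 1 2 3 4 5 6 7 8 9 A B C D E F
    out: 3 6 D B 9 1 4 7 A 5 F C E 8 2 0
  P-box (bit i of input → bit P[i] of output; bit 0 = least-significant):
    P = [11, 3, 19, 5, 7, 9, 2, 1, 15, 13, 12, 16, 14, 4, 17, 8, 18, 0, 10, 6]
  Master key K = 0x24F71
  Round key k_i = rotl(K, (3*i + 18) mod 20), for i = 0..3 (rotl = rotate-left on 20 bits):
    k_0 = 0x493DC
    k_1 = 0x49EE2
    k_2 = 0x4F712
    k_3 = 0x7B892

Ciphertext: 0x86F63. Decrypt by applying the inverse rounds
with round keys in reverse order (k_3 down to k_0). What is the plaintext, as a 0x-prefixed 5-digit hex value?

s_0 = ciphertext = 0x86F63
s_1 = InvRound(s_0, k_3) = 0xAA20B
s_2 = InvRound(s_1, k_2) = 0x7A6F1
s_3 = InvRound(s_2, k_1) = 0xE1CD5
s_4 = InvRound(s_3, k_0) = 0x1B5E7

0x1B5E7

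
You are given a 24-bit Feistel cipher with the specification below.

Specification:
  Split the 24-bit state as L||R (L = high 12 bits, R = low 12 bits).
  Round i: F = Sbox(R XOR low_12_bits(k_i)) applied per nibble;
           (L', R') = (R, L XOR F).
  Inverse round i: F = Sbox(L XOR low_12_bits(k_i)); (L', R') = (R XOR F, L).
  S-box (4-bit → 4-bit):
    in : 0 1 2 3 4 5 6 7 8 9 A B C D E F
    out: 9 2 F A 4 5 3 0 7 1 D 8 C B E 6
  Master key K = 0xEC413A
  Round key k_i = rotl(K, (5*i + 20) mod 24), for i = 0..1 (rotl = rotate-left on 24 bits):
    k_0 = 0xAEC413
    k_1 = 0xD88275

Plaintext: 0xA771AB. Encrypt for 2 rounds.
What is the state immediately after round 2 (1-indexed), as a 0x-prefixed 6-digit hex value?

0xFF0ADE

s_0 = plaintext = 0xA771AB
s_1 = Round(s_0, k_0) = 0x1ABFF0
s_2 = Round(s_1, k_1) = 0xFF0ADE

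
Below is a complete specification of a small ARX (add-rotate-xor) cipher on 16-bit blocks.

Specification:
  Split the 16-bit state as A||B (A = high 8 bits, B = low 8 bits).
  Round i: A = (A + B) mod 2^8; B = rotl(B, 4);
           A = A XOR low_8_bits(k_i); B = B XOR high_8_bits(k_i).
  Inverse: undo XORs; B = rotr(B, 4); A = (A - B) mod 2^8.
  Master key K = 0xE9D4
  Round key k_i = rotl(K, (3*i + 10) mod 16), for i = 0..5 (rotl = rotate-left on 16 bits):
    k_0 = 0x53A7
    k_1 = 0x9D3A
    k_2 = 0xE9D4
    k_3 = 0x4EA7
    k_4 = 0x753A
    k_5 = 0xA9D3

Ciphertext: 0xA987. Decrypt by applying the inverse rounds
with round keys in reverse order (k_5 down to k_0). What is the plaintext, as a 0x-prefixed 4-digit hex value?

s_0 = ciphertext = 0xA987
s_1 = InvRound(s_0, k_5) = 0x98E2
s_2 = InvRound(s_1, k_4) = 0x2979
s_3 = InvRound(s_2, k_3) = 0x1B73
s_4 = InvRound(s_3, k_2) = 0x26A9
s_5 = InvRound(s_4, k_1) = 0xD943
s_6 = InvRound(s_5, k_0) = 0x7D01

0x7D01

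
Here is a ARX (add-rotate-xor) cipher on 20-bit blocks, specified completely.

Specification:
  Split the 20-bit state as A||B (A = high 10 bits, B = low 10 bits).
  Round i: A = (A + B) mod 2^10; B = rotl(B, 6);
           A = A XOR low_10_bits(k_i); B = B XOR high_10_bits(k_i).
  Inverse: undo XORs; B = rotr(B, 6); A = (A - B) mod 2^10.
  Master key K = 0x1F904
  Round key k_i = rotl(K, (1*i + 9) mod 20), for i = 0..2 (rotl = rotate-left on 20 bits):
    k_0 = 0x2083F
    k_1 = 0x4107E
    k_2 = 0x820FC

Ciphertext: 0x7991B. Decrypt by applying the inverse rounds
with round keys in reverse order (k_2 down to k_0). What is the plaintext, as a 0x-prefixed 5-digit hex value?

s_0 = ciphertext = 0x7991B
s_1 = InvRound(s_0, k_2) = 0xF793C
s_2 = InvRound(s_1, k_1) = 0x08380
s_3 = InvRound(s_2, k_0) = 0xFCC2C

0xFCC2C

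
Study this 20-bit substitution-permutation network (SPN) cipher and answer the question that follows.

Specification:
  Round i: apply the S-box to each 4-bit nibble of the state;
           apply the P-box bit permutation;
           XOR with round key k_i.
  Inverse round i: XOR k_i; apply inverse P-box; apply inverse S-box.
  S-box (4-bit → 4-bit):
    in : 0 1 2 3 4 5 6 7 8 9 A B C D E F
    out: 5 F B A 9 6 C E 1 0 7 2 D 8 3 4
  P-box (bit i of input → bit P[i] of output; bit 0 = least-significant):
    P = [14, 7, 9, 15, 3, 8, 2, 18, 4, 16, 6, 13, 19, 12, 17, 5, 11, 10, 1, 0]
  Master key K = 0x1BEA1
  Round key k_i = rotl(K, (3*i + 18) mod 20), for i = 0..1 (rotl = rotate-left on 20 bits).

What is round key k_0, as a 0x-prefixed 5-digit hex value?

K = 0x1BEA1
k_0 = rotl(K, (3*0+18) mod 20) = rotl(K, 18) = 0x46FA8

0x46FA8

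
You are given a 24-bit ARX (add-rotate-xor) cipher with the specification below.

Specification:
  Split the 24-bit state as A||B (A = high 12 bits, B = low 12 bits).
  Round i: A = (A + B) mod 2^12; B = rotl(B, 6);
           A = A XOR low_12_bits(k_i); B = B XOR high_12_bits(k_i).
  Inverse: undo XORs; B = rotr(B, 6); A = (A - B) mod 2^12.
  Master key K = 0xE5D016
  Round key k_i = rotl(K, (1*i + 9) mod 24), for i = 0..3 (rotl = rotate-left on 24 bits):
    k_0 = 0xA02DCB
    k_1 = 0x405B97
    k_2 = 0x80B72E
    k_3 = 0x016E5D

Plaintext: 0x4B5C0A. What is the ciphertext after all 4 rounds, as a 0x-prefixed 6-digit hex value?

0xD02A51

s_0 = plaintext = 0x4B5C0A
s_1 = Round(s_0, k_0) = 0xD748B2
s_2 = Round(s_1, k_1) = 0xDB18A7
s_3 = Round(s_2, k_2) = 0x1761E9
s_4 = Round(s_3, k_3) = 0xD02A51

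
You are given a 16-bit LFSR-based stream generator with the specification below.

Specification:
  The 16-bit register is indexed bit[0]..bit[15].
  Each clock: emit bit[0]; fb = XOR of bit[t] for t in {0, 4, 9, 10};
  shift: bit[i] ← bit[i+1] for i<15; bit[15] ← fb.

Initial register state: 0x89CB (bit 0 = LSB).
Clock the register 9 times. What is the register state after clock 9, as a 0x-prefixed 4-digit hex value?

reg_0 = 0x89CB
clock 1: out=1, reg = 0xC4E5
clock 2: out=1, reg = 0x6272
clock 3: out=0, reg = 0x3139
clock 4: out=1, reg = 0x189C
clock 5: out=0, reg = 0x8C4E
clock 6: out=0, reg = 0xC627
clock 7: out=1, reg = 0xE313
clock 8: out=1, reg = 0xF189
clock 9: out=1, reg = 0xF8C4

0xF8C4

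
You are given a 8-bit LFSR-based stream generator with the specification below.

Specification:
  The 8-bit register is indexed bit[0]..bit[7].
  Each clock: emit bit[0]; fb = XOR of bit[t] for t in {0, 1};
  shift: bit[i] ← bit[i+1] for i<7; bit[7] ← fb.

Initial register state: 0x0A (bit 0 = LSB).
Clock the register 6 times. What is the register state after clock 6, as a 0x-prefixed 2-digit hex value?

0x3C

reg_0 = 0x0A
clock 1: out=0, reg = 0x85
clock 2: out=1, reg = 0xC2
clock 3: out=0, reg = 0xE1
clock 4: out=1, reg = 0xF0
clock 5: out=0, reg = 0x78
clock 6: out=0, reg = 0x3C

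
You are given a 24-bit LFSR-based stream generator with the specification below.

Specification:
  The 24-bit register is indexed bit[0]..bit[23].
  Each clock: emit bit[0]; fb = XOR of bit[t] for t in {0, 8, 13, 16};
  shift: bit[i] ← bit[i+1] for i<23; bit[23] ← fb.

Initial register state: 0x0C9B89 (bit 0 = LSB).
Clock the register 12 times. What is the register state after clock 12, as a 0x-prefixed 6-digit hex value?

0xD7A0C9

reg_0 = 0x0C9B89
clock 1: out=1, reg = 0x064DC4
clock 2: out=0, reg = 0x8326E2
clock 3: out=0, reg = 0x419371
clock 4: out=1, reg = 0xA0C9B8
clock 5: out=0, reg = 0xD064DC
clock 6: out=0, reg = 0xE8326E
clock 7: out=0, reg = 0xF41937
clock 8: out=1, reg = 0x7A0C9B
clock 9: out=1, reg = 0xBD064D
clock 10: out=1, reg = 0x5E8326
clock 11: out=0, reg = 0xAF4193
clock 12: out=1, reg = 0xD7A0C9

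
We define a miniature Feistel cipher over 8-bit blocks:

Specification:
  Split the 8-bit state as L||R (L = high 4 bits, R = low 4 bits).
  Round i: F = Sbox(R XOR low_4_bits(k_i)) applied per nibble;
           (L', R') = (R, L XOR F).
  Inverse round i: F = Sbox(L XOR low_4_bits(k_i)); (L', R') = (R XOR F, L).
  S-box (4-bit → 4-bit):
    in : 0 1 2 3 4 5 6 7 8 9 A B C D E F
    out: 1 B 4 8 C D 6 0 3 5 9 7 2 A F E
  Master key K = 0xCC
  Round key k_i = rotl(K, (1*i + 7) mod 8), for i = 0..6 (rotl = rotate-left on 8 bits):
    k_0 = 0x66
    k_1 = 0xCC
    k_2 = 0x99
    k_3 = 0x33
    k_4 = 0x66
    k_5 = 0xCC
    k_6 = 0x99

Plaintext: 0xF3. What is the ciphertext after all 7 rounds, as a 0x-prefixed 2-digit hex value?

0xFA

s_0 = plaintext = 0xF3
s_1 = Round(s_0, k_0) = 0x32
s_2 = Round(s_1, k_1) = 0x2C
s_3 = Round(s_2, k_2) = 0xCF
s_4 = Round(s_3, k_3) = 0xFE
s_5 = Round(s_4, k_4) = 0xEC
s_6 = Round(s_5, k_5) = 0xCF
s_7 = Round(s_6, k_6) = 0xFA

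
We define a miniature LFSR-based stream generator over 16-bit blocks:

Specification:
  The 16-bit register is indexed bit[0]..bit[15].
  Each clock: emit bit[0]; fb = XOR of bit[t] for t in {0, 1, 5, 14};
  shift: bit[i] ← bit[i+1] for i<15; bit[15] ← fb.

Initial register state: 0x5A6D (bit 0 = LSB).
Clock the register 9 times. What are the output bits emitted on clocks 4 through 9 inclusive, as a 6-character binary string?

reg_0 = 0x5A6D
clock 1: out=1, reg = 0xAD36
clock 2: out=0, reg = 0x569B
clock 3: out=1, reg = 0xAB4D
clock 4: out=1, reg = 0xD5A6
clock 5: out=0, reg = 0xEAD3
clock 6: out=1, reg = 0xF569
clock 7: out=1, reg = 0xFAB4
clock 8: out=0, reg = 0x7D5A
clock 9: out=0, reg = 0x3EAD

101100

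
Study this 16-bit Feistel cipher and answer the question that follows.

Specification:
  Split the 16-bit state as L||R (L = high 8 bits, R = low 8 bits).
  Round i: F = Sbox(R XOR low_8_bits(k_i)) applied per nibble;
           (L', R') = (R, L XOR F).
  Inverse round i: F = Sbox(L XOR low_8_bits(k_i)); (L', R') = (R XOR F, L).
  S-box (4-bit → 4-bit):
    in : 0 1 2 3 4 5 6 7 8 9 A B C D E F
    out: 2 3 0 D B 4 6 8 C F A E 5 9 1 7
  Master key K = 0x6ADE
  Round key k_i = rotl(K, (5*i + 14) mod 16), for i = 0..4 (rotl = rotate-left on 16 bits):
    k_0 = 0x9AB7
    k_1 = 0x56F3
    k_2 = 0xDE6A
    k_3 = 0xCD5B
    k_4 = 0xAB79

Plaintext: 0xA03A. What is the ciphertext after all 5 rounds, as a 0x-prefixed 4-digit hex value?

0x3C77

s_0 = plaintext = 0xA03A
s_1 = Round(s_0, k_0) = 0x3A69
s_2 = Round(s_1, k_1) = 0x69C0
s_3 = Round(s_2, k_2) = 0xC0C3
s_4 = Round(s_3, k_3) = 0xC33C
s_5 = Round(s_4, k_4) = 0x3C77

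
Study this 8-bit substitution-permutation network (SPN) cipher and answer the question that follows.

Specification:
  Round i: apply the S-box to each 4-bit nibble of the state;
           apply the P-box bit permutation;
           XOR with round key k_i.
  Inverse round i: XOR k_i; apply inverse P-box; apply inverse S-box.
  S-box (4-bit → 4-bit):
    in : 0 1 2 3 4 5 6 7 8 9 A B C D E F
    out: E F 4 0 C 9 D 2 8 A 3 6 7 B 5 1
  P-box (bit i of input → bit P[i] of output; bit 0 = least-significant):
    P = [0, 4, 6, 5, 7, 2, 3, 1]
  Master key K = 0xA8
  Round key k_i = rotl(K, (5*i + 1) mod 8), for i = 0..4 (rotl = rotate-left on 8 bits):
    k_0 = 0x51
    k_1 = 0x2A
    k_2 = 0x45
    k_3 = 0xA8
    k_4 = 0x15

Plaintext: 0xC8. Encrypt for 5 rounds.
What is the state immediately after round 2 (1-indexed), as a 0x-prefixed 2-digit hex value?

0x9B

s_0 = plaintext = 0xC8
s_1 = Round(s_0, k_0) = 0xFD
s_2 = Round(s_1, k_1) = 0x9B
s_3 = Round(s_2, k_2) = 0x13
s_4 = Round(s_3, k_3) = 0x26
s_5 = Round(s_4, k_4) = 0x7C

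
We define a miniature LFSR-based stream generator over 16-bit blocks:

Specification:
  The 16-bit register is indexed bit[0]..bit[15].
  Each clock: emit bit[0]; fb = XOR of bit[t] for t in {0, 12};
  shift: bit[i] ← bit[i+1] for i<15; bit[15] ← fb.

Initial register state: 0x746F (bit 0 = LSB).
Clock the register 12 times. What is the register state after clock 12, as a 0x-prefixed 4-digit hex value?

reg_0 = 0x746F
clock 1: out=1, reg = 0x3A37
clock 2: out=1, reg = 0x1D1B
clock 3: out=1, reg = 0x0E8D
clock 4: out=1, reg = 0x8746
clock 5: out=0, reg = 0x43A3
clock 6: out=1, reg = 0xA1D1
clock 7: out=1, reg = 0xD0E8
clock 8: out=0, reg = 0xE874
clock 9: out=0, reg = 0x743A
clock 10: out=0, reg = 0xBA1D
clock 11: out=1, reg = 0x5D0E
clock 12: out=0, reg = 0xAE87

0xAE87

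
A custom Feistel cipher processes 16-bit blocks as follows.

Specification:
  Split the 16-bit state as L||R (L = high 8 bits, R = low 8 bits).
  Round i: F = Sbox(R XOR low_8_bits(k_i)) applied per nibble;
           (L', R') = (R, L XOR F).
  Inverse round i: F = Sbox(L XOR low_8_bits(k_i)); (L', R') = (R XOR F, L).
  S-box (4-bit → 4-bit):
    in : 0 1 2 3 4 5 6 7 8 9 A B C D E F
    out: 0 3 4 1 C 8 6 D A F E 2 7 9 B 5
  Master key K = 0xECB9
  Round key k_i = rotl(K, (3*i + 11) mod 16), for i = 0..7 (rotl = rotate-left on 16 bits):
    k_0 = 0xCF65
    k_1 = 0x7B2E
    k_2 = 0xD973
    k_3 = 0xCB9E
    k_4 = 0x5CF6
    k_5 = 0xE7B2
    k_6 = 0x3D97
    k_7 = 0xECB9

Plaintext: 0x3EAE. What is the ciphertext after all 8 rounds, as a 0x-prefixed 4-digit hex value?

s_0 = plaintext = 0x3EAE
s_1 = Round(s_0, k_0) = 0xAE4C
s_2 = Round(s_1, k_1) = 0x4CCA
s_3 = Round(s_2, k_2) = 0xCA63
s_4 = Round(s_3, k_3) = 0x6393
s_5 = Round(s_4, k_4) = 0x930B
s_6 = Round(s_5, k_5) = 0x0BBC
s_7 = Round(s_6, k_6) = 0xBC49
s_8 = Round(s_7, k_7) = 0x49EC

0x49EC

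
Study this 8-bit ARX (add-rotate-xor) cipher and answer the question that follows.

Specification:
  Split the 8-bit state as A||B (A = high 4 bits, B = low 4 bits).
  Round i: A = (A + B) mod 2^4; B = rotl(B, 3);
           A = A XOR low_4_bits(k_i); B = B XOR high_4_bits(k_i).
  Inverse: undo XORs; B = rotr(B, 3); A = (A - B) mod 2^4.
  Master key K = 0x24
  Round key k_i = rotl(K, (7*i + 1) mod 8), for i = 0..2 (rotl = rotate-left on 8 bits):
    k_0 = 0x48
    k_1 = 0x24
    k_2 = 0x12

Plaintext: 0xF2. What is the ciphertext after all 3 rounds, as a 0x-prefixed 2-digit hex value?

s_0 = plaintext = 0xF2
s_1 = Round(s_0, k_0) = 0x95
s_2 = Round(s_1, k_1) = 0xA8
s_3 = Round(s_2, k_2) = 0x05

0x05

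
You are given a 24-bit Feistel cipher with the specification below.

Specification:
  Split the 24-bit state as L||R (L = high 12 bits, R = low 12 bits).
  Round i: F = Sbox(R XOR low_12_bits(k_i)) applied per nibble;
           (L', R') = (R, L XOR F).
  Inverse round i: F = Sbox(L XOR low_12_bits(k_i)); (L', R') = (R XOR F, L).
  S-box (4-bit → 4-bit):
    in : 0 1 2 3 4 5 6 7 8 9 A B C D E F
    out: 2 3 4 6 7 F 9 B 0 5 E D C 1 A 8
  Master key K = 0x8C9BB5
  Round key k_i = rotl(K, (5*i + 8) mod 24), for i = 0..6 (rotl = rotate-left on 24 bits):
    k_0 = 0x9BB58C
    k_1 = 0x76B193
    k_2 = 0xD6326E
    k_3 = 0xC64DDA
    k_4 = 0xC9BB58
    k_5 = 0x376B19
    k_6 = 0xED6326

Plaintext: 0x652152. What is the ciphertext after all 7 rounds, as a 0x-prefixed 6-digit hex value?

s_0 = plaintext = 0x652152
s_1 = Round(s_0, k_0) = 0x152148
s_2 = Round(s_1, k_1) = 0x14834F
s_3 = Round(s_2, k_2) = 0x34F20B
s_4 = Round(s_3, k_3) = 0x20BB5C
s_5 = Round(s_4, k_4) = 0xB5C02C
s_6 = Round(s_5, k_5) = 0x02C633
s_7 = Round(s_6, k_6) = 0x633F13

0x633F13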